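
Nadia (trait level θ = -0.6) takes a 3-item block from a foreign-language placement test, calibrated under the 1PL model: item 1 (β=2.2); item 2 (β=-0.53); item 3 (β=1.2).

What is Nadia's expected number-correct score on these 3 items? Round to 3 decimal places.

0.682

P(θ) = 1 / (1 + exp(−(θ − β)))
P_1 = 1/(1+e^{2.8000}) = 0.0573
P_2 = 1/(1+e^{0.0700}) = 0.4825
P_3 = 1/(1+e^{1.8000}) = 0.1419
E[score] = 0.0573 + 0.4825 + 0.1419 = 0.6817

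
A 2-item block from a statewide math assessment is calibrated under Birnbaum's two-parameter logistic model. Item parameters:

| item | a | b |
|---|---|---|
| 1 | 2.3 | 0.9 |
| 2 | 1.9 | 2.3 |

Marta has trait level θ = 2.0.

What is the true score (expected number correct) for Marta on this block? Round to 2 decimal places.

P(θ) = 1 / (1 + exp(−a(θ − b)))
P_1 = 1/(1+e^{-2.5300}) = 0.9262
P_2 = 1/(1+e^{0.5700}) = 0.3612
E[score] = 0.9262 + 0.3612 = 1.2875

1.29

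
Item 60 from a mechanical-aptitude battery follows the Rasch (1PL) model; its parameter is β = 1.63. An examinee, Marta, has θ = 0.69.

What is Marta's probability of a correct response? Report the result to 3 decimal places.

0.281

P(θ) = 1 / (1 + exp(−(θ − β)))
Exponent: (0.69 − 1.63) = -0.9400
1/(1 + e^{0.9400}) = 0.2809
P = 0.2809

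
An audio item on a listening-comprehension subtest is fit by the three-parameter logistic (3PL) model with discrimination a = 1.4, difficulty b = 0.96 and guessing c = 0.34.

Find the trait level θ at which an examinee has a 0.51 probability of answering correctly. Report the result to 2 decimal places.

0.20

P(θ) = c + (1 − c) · 1 / (1 + exp(−a(θ − b)))
Remove guessing floor: (0.51 − 0.34)/(1 − 0.34) = 0.2576
logit = ln(0.2576/0.7424) = -1.0586
θ = b + logit/(a) = 0.96 + (-1.0586)/1.4000 = 0.2039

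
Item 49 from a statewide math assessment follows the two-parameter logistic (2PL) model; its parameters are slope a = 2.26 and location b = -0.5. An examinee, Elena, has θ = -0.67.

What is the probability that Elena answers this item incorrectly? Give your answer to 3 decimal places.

0.595

P(θ) = 1 / (1 + exp(−a(θ − b)))
Exponent: 2.26 × (-0.67 − (-0.5)) = -0.3842
1/(1 + e^{0.3842}) = 0.4051
P(incorrect) = 1 − 0.4051 = 0.5949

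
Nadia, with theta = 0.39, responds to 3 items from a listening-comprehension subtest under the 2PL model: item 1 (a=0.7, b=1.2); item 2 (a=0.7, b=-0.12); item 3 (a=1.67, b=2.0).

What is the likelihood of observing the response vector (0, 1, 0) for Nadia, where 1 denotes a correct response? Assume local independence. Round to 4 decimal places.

0.3515

P(theta) = 1 / (1 + exp(−a(theta − b)))
P_1 = 1/(1+e^{0.5670}) = 0.3619
P_2 = 1/(1+e^{-0.3570}) = 0.5883
P_3 = 1/(1+e^{2.6887}) = 0.0636
L = (1−P_1) × P_2 × (1−P_3) = 0.6381 × 0.5883 × 0.9364 = 0.35150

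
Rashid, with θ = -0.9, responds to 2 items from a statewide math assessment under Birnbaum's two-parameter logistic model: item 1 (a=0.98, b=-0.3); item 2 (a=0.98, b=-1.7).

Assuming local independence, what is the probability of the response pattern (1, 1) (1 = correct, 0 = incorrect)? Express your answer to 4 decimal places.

P(θ) = 1 / (1 + exp(−a(θ − b)))
P_1 = 1/(1+e^{0.5880}) = 0.3571
P_2 = 1/(1+e^{-0.7840}) = 0.6865
L = P_1 × P_2 = 0.3571 × 0.6865 = 0.24516

0.2452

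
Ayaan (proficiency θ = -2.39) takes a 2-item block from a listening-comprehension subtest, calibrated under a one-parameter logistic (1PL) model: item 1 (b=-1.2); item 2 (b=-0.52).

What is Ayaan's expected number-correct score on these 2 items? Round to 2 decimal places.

0.37

P(θ) = 1 / (1 + exp(−(θ − b)))
P_1 = 1/(1+e^{1.1900}) = 0.2333
P_2 = 1/(1+e^{1.8700}) = 0.1335
E[score] = 0.2333 + 0.1335 = 0.3668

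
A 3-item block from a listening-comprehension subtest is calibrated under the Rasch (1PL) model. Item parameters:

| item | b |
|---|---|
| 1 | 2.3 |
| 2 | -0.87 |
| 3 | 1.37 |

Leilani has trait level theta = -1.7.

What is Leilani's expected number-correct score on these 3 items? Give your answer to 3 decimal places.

P(theta) = 1 / (1 + exp(−(theta − b)))
P_1 = 1/(1+e^{4.0000}) = 0.0180
P_2 = 1/(1+e^{0.8300}) = 0.3036
P_3 = 1/(1+e^{3.0700}) = 0.0444
E[score] = 0.0180 + 0.3036 + 0.0444 = 0.3660

0.366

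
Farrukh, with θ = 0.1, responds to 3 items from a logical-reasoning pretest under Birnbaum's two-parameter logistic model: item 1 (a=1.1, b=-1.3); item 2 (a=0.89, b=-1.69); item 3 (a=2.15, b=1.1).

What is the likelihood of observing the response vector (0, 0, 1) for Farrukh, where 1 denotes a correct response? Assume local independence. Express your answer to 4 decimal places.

0.0031

P(θ) = 1 / (1 + exp(−a(θ − b)))
P_1 = 1/(1+e^{-1.5400}) = 0.8235
P_2 = 1/(1+e^{-1.5931}) = 0.8311
P_3 = 1/(1+e^{2.1500}) = 0.1043
L = (1−P_1) × (1−P_2) × P_3 = 0.1765 × 0.1689 × 0.1043 = 0.00311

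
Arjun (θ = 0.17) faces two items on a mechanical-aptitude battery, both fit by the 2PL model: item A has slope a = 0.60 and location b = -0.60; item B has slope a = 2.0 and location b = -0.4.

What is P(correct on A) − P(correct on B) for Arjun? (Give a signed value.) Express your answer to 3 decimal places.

-0.144

P(θ) = 1 / (1 + exp(−a(θ − b)))
P_A = 0.6135
P_B = 0.7577
P_A − P_B = -0.1442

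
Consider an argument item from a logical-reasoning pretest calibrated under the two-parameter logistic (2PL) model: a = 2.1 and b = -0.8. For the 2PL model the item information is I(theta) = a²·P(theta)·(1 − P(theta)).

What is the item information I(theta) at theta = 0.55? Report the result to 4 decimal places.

0.2310

P = 1/(1+e^{-2.8350}) = 0.9445
P(1−P) = 0.9445 × 0.0555 = 0.0524
I = a² × P(1−P) = 2.1² × 0.0524 = 0.23102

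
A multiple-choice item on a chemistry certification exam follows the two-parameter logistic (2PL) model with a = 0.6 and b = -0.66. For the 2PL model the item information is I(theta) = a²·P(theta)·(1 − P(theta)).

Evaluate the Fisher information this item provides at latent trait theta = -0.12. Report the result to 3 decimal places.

P = 1/(1+e^{-0.3240}) = 0.5803
P(1−P) = 0.5803 × 0.4197 = 0.2436
I = a² × P(1−P) = 0.6² × 0.2436 = 0.08768

0.088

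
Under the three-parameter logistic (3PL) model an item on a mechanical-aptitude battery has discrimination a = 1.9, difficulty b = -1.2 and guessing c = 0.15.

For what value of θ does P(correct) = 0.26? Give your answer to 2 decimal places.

P(θ) = c + (1 − c) · 1 / (1 + exp(−a(θ − b)))
Remove guessing floor: (0.26 − 0.15)/(1 − 0.15) = 0.1294
logit = ln(0.1294/0.8706) = -1.9062
θ = b + logit/(a) = -1.2 + (-1.9062)/1.9000 = -2.2032

-2.20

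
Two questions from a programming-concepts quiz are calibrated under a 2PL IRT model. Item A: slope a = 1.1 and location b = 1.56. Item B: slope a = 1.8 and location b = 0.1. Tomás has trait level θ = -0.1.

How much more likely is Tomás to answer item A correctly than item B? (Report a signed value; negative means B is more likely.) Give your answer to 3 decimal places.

P(θ) = 1 / (1 + exp(−a(θ − b)))
P_A = 0.1387
P_B = 0.4110
P_A − P_B = -0.2722

-0.272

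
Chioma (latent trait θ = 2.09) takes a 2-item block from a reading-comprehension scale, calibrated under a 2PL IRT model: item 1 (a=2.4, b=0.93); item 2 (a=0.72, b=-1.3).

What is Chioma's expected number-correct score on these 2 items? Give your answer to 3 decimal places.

P(θ) = 1 / (1 + exp(−a(θ − b)))
P_1 = 1/(1+e^{-2.7840}) = 0.9418
P_2 = 1/(1+e^{-2.4408}) = 0.9199
E[score] = 0.9418 + 0.9199 = 1.8617

1.862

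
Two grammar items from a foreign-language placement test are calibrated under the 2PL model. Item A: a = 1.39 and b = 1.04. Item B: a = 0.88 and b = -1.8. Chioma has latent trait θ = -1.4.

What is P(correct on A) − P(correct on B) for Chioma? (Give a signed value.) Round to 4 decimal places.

P(θ) = 1 / (1 + exp(−a(θ − b)))
P_A = 0.0326
P_B = 0.5871
P_A − P_B = -0.5545

-0.5545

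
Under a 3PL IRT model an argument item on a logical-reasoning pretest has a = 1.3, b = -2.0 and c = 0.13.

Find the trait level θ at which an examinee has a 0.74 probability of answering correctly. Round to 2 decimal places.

-1.34

P(θ) = c + (1 − c) · 1 / (1 + exp(−a(θ − b)))
Remove guessing floor: (0.74 − 0.13)/(1 − 0.13) = 0.7011
logit = ln(0.7011/0.2989) = 0.8528
θ = b + logit/(a) = -2.0 + 0.8528/1.3000 = -1.3440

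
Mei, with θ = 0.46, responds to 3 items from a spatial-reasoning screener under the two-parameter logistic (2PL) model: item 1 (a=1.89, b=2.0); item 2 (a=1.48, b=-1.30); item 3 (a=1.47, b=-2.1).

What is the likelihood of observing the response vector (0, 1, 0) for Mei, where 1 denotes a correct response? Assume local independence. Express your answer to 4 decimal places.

0.0200

P(θ) = 1 / (1 + exp(−a(θ − b)))
P_1 = 1/(1+e^{2.9106}) = 0.0516
P_2 = 1/(1+e^{-2.6048}) = 0.9312
P_3 = 1/(1+e^{-3.7632}) = 0.9773
L = (1−P_1) × P_2 × (1−P_3) = 0.9484 × 0.9312 × 0.0227 = 0.02003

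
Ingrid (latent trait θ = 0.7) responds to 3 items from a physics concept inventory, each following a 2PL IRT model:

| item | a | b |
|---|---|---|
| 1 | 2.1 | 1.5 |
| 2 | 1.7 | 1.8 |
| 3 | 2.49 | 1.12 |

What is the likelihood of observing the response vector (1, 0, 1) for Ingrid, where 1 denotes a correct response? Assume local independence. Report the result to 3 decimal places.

0.035

P(θ) = 1 / (1 + exp(−a(θ − b)))
P_1 = 1/(1+e^{1.6800}) = 0.1571
P_2 = 1/(1+e^{1.8700}) = 0.1335
P_3 = 1/(1+e^{1.0458}) = 0.2600
L = P_1 × (1−P_2) × P_3 = 0.1571 × 0.8665 × 0.2600 = 0.03539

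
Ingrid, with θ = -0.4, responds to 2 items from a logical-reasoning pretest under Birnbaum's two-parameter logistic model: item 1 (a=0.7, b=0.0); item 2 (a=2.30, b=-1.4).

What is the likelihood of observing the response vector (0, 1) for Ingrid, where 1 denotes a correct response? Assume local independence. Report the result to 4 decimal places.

P(θ) = 1 / (1 + exp(−a(θ − b)))
P_1 = 1/(1+e^{0.2800}) = 0.4305
P_2 = 1/(1+e^{-2.3000}) = 0.9089
L = (1−P_1) × P_2 = 0.5695 × 0.9089 = 0.51765

0.5176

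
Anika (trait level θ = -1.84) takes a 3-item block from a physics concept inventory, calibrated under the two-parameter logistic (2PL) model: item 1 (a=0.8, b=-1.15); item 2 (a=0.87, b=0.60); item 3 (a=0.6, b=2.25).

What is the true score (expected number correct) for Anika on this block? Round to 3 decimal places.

0.551

P(θ) = 1 / (1 + exp(−a(θ − b)))
P_1 = 1/(1+e^{0.5520}) = 0.3654
P_2 = 1/(1+e^{2.1228}) = 0.1069
P_3 = 1/(1+e^{2.4540}) = 0.0791
E[score] = 0.3654 + 0.1069 + 0.0791 = 0.5514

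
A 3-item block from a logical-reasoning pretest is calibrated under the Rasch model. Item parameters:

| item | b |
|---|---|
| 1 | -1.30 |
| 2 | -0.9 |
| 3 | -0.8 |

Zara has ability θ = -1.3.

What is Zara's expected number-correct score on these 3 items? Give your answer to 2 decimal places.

P(θ) = 1 / (1 + exp(−(θ − b)))
P_1 = 1/(1+e^{0.0000}) = 0.5000
P_2 = 1/(1+e^{0.4000}) = 0.4013
P_3 = 1/(1+e^{0.5000}) = 0.3775
E[score] = 0.5000 + 0.4013 + 0.3775 = 1.2789

1.28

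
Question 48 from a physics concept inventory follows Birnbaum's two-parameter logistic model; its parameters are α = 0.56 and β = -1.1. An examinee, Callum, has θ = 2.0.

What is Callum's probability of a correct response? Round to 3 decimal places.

0.850

P(θ) = 1 / (1 + exp(−α(θ − β)))
Exponent: 0.56 × (2.0 − (-1.1)) = 1.7360
1/(1 + e^{-1.7360}) = 0.8502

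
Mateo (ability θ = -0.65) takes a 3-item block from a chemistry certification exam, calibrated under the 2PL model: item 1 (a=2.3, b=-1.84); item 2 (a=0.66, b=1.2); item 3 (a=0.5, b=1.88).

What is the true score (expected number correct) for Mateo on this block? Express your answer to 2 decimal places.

1.39

P(θ) = 1 / (1 + exp(−a(θ − b)))
P_1 = 1/(1+e^{-2.7370}) = 0.9392
P_2 = 1/(1+e^{1.2210}) = 0.2278
P_3 = 1/(1+e^{1.2650}) = 0.2201
E[score] = 0.9392 + 0.2278 + 0.2201 = 1.3870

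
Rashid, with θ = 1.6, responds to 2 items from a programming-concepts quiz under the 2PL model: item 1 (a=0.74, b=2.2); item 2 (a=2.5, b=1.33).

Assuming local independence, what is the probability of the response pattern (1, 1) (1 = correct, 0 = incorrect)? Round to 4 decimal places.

P(θ) = 1 / (1 + exp(−a(θ − b)))
P_1 = 1/(1+e^{0.4440}) = 0.3908
P_2 = 1/(1+e^{-0.6750}) = 0.6626
L = P_1 × P_2 = 0.3908 × 0.6626 = 0.25894

0.2589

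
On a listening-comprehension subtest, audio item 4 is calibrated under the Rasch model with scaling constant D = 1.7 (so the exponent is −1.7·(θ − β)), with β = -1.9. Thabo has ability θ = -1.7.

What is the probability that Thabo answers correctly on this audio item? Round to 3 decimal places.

P(θ) = 1 / (1 + exp(−D·(θ − β)))
Exponent: 1.7 × (-1.7 − (-1.9)) = 0.3400
1/(1 + e^{-0.3400}) = 0.5842
P = 0.5842

0.584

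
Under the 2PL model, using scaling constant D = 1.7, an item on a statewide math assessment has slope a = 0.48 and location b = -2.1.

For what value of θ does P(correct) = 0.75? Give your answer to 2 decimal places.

-0.75

P(θ) = 1 / (1 + exp(−D·a(θ − b)))
logit = ln(0.7500/0.2500) = 1.0986
θ = b + logit/(1.7·a) = -2.1 + 1.0986/0.8160 = -0.7537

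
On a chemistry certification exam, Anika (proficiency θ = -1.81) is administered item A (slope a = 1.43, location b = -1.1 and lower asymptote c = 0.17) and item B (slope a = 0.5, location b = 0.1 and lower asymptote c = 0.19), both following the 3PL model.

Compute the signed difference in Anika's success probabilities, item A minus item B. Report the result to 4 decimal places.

P(θ) = c + (1 − c) · 1 / (1 + exp(−a(θ − b)))
P_A = 0.3907
P_B = 0.4151
P_A − P_B = -0.0243

-0.0243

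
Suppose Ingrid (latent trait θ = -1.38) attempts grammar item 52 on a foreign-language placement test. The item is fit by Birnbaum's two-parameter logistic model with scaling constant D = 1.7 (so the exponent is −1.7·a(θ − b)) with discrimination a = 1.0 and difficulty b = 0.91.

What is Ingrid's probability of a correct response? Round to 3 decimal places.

0.020

P(θ) = 1 / (1 + exp(−D·a(θ − b)))
Exponent: 1.7 × 1.0 × (-1.38 − 0.91) = -3.8930
1/(1 + e^{3.8930}) = 0.0200
P = 0.0200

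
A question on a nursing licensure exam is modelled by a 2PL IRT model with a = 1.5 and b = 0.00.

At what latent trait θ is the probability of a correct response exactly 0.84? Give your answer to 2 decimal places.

P(θ) = 1 / (1 + exp(−a(θ − b)))
logit = ln(0.8400/0.1600) = 1.6582
θ = b + logit/(a) = 0.00 + 1.6582/1.5000 = 1.1055

1.11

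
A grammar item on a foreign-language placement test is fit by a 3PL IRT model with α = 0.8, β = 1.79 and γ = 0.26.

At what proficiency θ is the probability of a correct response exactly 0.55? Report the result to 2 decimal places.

P(θ) = γ + (1 − γ) · 1 / (1 + exp(−α(θ − β)))
Remove guessing floor: (0.55 − 0.26)/(1 − 0.26) = 0.3919
logit = ln(0.3919/0.6081) = -0.4394
θ = β + logit/(α) = 1.79 + (-0.4394)/0.8000 = 1.2408

1.24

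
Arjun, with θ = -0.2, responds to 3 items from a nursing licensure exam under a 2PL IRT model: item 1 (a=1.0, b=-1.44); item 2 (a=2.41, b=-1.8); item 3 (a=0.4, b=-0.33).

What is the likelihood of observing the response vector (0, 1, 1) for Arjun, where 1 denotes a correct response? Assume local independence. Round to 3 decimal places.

P(θ) = 1 / (1 + exp(−a(θ − b)))
P_1 = 1/(1+e^{-1.2400}) = 0.7756
P_2 = 1/(1+e^{-3.8560}) = 0.9793
P_3 = 1/(1+e^{-0.0520}) = 0.5130
L = (1−P_1) × P_2 × P_3 = 0.2244 × 0.9793 × 0.5130 = 0.11275

0.113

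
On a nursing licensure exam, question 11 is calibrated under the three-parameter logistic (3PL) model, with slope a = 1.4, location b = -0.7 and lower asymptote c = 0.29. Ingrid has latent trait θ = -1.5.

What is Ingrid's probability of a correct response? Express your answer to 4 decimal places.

0.4647

P(θ) = c + (1 − c) · 1 / (1 + exp(−a(θ − b)))
Exponent: 1.4 × (-1.5 − (-0.7)) = -1.1200
1/(1 + e^{1.1200}) = 0.2460
P = 0.29 + 0.71 × 0.2460 = 0.4647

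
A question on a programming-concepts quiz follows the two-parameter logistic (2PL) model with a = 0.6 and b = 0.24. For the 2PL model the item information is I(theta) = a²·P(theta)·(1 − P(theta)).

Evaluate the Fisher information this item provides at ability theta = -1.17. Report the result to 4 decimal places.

0.0756

P = 1/(1+e^{0.8460}) = 0.3003
P(1−P) = 0.3003 × 0.6997 = 0.2101
I = a² × P(1−P) = 0.6² × 0.2101 = 0.07564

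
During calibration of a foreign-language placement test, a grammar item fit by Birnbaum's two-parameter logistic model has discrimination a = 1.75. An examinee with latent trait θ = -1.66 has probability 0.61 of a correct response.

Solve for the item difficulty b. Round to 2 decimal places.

P(θ) = 1 / (1 + exp(−a(θ − b)))
logit(0.61) = ln(0.61/0.39) = 0.4473
b = θ − logit/(a) = -1.66 − 0.4473/1.7500 = -1.9156

-1.92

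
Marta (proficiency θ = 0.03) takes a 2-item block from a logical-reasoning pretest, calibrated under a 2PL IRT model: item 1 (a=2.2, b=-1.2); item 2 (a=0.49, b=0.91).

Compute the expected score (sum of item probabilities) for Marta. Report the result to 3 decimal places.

P(θ) = 1 / (1 + exp(−a(θ − b)))
P_1 = 1/(1+e^{-2.7060}) = 0.9374
P_2 = 1/(1+e^{0.4312}) = 0.3938
E[score] = 0.9374 + 0.3938 = 1.3312

1.331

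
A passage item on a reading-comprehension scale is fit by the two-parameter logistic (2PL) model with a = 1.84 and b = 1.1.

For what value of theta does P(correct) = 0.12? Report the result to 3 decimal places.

0.017

P(theta) = 1 / (1 + exp(−a(theta − b)))
logit = ln(0.1200/0.8800) = -1.9924
theta = b + logit/(a) = 1.1 + (-1.9924)/1.8400 = 0.0172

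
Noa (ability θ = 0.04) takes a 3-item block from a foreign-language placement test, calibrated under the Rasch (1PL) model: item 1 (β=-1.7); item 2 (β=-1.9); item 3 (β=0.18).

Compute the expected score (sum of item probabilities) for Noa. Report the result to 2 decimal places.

P(θ) = 1 / (1 + exp(−(θ − β)))
P_1 = 1/(1+e^{-1.7400}) = 0.8507
P_2 = 1/(1+e^{-1.9400}) = 0.8744
P_3 = 1/(1+e^{0.1400}) = 0.4651
E[score] = 0.8507 + 0.8744 + 0.4651 = 2.1901

2.19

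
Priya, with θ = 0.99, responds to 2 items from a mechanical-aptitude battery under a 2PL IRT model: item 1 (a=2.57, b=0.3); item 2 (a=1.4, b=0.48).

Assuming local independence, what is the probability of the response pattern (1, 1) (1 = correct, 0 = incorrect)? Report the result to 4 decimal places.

0.5739

P(θ) = 1 / (1 + exp(−a(θ − b)))
P_1 = 1/(1+e^{-1.7733}) = 0.8549
P_2 = 1/(1+e^{-0.7140}) = 0.6713
L = P_1 × P_2 = 0.8549 × 0.6713 = 0.57386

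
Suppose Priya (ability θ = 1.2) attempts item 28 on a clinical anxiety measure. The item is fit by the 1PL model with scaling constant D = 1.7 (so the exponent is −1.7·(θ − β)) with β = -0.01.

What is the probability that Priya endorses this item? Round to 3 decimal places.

P(θ) = 1 / (1 + exp(−D·(θ − β)))
Exponent: 1.7 × (1.2 − (-0.01)) = 2.0570
1/(1 + e^{-2.0570}) = 0.8867
P = 0.8867

0.887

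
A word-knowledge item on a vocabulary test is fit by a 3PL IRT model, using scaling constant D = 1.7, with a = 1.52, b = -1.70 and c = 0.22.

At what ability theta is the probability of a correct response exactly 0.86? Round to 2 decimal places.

P(theta) = c + (1 − c) · 1 / (1 + exp(−D·a(theta − b)))
Remove guessing floor: (0.86 − 0.22)/(1 − 0.22) = 0.8205
logit = ln(0.8205/0.1795) = 1.5198
theta = b + logit/(1.7·a) = -1.70 + 1.5198/2.5840 = -1.1118

-1.11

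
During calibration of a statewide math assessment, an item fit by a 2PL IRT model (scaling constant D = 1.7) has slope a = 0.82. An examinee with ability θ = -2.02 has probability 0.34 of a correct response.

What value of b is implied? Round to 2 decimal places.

P(θ) = 1 / (1 + exp(−D·a(θ − b)))
logit(0.34) = ln(0.34/0.66) = -0.6633
b = θ − logit/(1.7·a) = -2.02 − (-0.6633)/1.3940 = -1.5442

-1.54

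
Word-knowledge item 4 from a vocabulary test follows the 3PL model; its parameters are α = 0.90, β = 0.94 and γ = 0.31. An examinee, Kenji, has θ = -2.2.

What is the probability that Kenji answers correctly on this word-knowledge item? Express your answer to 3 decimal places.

P(θ) = γ + (1 − γ) · 1 / (1 + exp(−α(θ − β)))
Exponent: 0.90 × (-2.2 − 0.94) = -2.8260
1/(1 + e^{2.8260}) = 0.0559
P = 0.31 + 0.69 × 0.0559 = 0.3486

0.349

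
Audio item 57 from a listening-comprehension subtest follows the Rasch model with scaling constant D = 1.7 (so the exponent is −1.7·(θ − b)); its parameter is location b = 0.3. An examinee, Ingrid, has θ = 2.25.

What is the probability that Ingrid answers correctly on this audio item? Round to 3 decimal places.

0.965

P(θ) = 1 / (1 + exp(−D·(θ − b)))
Exponent: 1.7 × (2.25 − 0.3) = 3.3150
1/(1 + e^{-3.3150}) = 0.9649
P = 0.9649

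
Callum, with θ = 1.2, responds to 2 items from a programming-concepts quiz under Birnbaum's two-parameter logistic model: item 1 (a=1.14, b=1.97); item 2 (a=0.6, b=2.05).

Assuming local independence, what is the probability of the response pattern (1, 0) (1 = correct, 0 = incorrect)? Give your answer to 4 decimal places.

P(θ) = 1 / (1 + exp(−a(θ − b)))
P_1 = 1/(1+e^{0.8778}) = 0.2936
P_2 = 1/(1+e^{0.5100}) = 0.3752
L = P_1 × (1−P_2) = 0.2936 × 0.6248 = 0.18346

0.1835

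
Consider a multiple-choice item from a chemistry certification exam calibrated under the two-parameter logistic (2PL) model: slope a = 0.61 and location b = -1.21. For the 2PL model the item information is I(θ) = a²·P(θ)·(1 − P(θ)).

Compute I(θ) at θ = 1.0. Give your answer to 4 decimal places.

P = 1/(1+e^{-1.3481}) = 0.7938
P(1−P) = 0.7938 × 0.2062 = 0.1637
I = a² × P(1−P) = 0.61² × 0.1637 = 0.06090

0.0609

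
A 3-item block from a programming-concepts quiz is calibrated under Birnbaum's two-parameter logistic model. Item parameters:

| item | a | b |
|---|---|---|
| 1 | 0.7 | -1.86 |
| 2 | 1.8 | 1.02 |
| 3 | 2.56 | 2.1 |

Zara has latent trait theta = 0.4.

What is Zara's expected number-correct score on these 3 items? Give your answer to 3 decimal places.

P(theta) = 1 / (1 + exp(−a(theta − b)))
P_1 = 1/(1+e^{-1.5820}) = 0.8295
P_2 = 1/(1+e^{1.1160}) = 0.2468
P_3 = 1/(1+e^{4.3520}) = 0.0127
E[score] = 0.8295 + 0.2468 + 0.0127 = 1.0890

1.089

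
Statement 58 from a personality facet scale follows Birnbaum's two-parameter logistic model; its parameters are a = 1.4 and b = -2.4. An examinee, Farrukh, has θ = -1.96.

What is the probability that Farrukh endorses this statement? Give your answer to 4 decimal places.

P(θ) = 1 / (1 + exp(−a(θ − b)))
Exponent: 1.4 × (-1.96 − (-2.4)) = 0.6160
1/(1 + e^{-0.6160}) = 0.6493

0.6493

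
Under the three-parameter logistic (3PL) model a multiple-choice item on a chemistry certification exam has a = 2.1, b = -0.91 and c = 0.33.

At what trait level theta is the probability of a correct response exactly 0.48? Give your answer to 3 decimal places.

-1.502

P(theta) = c + (1 − c) · 1 / (1 + exp(−a(theta − b)))
Remove guessing floor: (0.48 − 0.33)/(1 − 0.33) = 0.2239
logit = ln(0.2239/0.7761) = -1.2432
theta = b + logit/(a) = -0.91 + (-1.2432)/2.1000 = -1.5020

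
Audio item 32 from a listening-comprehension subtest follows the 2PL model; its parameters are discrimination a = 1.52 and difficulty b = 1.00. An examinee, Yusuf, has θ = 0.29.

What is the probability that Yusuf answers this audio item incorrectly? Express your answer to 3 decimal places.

0.746

P(θ) = 1 / (1 + exp(−a(θ − b)))
Exponent: 1.52 × (0.29 − 1.00) = -1.0792
1/(1 + e^{1.0792}) = 0.2537
P(incorrect) = 1 − 0.2537 = 0.7463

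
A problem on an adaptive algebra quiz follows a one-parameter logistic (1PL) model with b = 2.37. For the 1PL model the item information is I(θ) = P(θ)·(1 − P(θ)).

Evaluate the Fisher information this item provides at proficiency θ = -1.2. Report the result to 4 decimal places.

P = 1/(1+e^{3.5700}) = 0.0274
P(1−P) = 0.0274 × 0.9726 = 0.0266
I = P(1−P) = 0.02663

0.0266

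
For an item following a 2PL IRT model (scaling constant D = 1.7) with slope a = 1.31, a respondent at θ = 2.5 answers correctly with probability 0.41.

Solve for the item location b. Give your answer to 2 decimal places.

2.66

P(θ) = 1 / (1 + exp(−D·a(θ − b)))
logit(0.41) = ln(0.41/0.59) = -0.3640
b = θ − logit/(1.7·a) = 2.5 − (-0.3640)/2.2270 = 2.6634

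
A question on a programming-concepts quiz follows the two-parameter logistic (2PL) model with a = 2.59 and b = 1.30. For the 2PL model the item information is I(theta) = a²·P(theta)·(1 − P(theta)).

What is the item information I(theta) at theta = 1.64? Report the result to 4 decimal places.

1.3897

P = 1/(1+e^{-0.8806}) = 0.7069
P(1−P) = 0.7069 × 0.2931 = 0.2072
I = a² × P(1−P) = 2.59² × 0.2072 = 1.38974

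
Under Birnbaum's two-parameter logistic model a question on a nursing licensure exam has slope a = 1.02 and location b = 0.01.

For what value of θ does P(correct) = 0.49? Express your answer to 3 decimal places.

-0.029

P(θ) = 1 / (1 + exp(−a(θ − b)))
logit = ln(0.4900/0.5100) = -0.0400
θ = b + logit/(a) = 0.01 + (-0.0400)/1.0200 = -0.0292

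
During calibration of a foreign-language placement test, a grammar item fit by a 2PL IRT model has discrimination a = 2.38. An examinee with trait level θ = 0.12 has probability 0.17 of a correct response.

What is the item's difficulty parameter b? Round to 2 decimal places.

0.79

P(θ) = 1 / (1 + exp(−a(θ − b)))
logit(0.17) = ln(0.17/0.83) = -1.5856
b = θ − logit/(a) = 0.12 − (-1.5856)/2.3800 = 0.7862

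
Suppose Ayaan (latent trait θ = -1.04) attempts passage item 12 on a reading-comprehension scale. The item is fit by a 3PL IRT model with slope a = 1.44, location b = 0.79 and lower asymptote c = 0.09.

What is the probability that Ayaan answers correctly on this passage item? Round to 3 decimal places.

P(θ) = c + (1 − c) · 1 / (1 + exp(−a(θ − b)))
Exponent: 1.44 × (-1.04 − 0.79) = -2.6352
1/(1 + e^{2.6352}) = 0.0669
P = 0.09 + 0.91 × 0.0669 = 0.1509

0.151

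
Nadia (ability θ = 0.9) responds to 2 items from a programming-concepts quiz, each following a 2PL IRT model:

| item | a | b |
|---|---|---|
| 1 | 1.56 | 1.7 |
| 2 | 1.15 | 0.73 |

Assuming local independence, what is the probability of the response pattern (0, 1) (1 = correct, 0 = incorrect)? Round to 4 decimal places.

P(θ) = 1 / (1 + exp(−a(θ − b)))
P_1 = 1/(1+e^{1.2480}) = 0.2230
P_2 = 1/(1+e^{-0.1955}) = 0.5487
L = (1−P_1) × P_2 = 0.7770 × 0.5487 = 0.42633

0.4263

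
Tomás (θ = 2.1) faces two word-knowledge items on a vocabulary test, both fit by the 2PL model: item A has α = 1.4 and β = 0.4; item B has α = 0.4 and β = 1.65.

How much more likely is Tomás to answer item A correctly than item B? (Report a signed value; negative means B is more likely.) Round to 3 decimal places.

0.370

P(θ) = 1 / (1 + exp(−α(θ − β)))
P_A = 0.9153
P_B = 0.5449
P_A − P_B = 0.3704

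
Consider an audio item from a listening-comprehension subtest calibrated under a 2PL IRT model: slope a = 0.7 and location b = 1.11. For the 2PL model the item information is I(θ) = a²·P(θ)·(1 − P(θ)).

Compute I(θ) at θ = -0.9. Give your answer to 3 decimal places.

0.077

P = 1/(1+e^{1.4070}) = 0.1967
P(1−P) = 0.1967 × 0.8033 = 0.1580
I = a² × P(1−P) = 0.7² × 0.1580 = 0.07743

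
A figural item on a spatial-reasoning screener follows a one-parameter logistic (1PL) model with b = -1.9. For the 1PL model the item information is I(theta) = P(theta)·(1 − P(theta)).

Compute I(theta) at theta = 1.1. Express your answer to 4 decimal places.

P = 1/(1+e^{-3.0000}) = 0.9526
P(1−P) = 0.9526 × 0.0474 = 0.0452
I = P(1−P) = 0.04518

0.0452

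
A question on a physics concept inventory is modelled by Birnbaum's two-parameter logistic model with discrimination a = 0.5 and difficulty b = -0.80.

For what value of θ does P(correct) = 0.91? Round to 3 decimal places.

3.827

P(θ) = 1 / (1 + exp(−a(θ − b)))
logit = ln(0.9100/0.0900) = 2.3136
θ = b + logit/(a) = -0.80 + 2.3136/0.5000 = 3.8273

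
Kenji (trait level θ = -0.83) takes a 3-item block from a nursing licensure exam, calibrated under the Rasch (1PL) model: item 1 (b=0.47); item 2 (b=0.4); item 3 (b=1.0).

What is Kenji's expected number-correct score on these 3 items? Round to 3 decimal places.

P(θ) = 1 / (1 + exp(−(θ − b)))
P_1 = 1/(1+e^{1.3000}) = 0.2142
P_2 = 1/(1+e^{1.2300}) = 0.2262
P_3 = 1/(1+e^{1.8300}) = 0.1382
E[score] = 0.2142 + 0.2262 + 0.1382 = 0.5786

0.579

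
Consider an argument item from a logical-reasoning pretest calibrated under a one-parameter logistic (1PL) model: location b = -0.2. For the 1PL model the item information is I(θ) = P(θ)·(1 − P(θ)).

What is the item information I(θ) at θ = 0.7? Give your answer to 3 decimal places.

0.206

P = 1/(1+e^{-0.9000}) = 0.7109
P(1−P) = 0.7109 × 0.2891 = 0.2055
I = P(1−P) = 0.20550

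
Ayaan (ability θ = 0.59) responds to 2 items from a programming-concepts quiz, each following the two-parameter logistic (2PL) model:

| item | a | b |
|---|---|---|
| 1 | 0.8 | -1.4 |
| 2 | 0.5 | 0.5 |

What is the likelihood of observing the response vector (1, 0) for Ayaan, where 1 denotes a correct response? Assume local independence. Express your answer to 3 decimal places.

0.406

P(θ) = 1 / (1 + exp(−a(θ − b)))
P_1 = 1/(1+e^{-1.5920}) = 0.8309
P_2 = 1/(1+e^{-0.0450}) = 0.5112
L = P_1 × (1−P_2) = 0.8309 × 0.4888 = 0.40610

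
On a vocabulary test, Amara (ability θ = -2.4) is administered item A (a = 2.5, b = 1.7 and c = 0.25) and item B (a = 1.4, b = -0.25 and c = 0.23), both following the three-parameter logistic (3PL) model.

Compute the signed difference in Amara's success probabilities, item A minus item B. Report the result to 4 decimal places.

P(θ) = c + (1 − c) · 1 / (1 + exp(−a(θ − b)))
P_A = 0.2500
P_B = 0.2662
P_A − P_B = -0.0161

-0.0161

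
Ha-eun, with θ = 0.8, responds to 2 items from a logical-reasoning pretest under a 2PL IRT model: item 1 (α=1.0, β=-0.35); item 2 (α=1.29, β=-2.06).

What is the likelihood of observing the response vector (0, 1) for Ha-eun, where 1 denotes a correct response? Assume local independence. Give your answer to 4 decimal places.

P(θ) = 1 / (1 + exp(−α(θ − β)))
P_1 = 1/(1+e^{-1.1500}) = 0.7595
P_2 = 1/(1+e^{-3.6894}) = 0.9756
L = (1−P_1) × P_2 = 0.2405 × 0.9756 = 0.23463

0.2346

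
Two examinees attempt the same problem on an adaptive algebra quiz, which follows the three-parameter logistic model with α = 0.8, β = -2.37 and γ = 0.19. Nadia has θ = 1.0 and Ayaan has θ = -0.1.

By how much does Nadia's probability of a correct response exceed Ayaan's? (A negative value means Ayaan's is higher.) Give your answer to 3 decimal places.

0.062

P(θ) = γ + (1 − γ) · 1 / (1 + exp(−α(θ − β)))
P(Nadia) = 0.9488  [exponent 2.6960]
P(Ayaan) = 0.8867  [exponent 1.8160]
Difference = 0.9488 − 0.8867 = 0.0621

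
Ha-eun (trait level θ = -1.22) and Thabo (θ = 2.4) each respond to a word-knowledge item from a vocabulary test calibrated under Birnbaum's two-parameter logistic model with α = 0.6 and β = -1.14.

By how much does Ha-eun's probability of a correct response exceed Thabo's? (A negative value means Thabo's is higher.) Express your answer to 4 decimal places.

P(θ) = 1 / (1 + exp(−α(θ − β)))
P(Ha-eun) = 0.4880  [exponent -0.0480]
P(Thabo) = 0.8932  [exponent 2.1240]
Difference = 0.4880 − 0.8932 = -0.4052

-0.4052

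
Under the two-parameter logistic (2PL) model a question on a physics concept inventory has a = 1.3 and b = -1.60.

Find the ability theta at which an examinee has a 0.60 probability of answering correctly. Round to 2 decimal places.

P(theta) = 1 / (1 + exp(−a(theta − b)))
logit = ln(0.6000/0.4000) = 0.4055
theta = b + logit/(a) = -1.60 + 0.4055/1.3000 = -1.2881

-1.29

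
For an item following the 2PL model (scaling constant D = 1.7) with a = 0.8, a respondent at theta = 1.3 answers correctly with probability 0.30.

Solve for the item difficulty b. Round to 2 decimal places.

1.92

P(theta) = 1 / (1 + exp(−D·a(theta − b)))
logit(0.30) = ln(0.30/0.70) = -0.8473
b = theta − logit/(1.7·a) = 1.3 − (-0.8473)/1.3600 = 1.9230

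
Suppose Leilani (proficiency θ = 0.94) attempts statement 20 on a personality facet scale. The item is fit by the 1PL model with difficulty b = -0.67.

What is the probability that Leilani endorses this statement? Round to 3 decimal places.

0.833

P(θ) = 1 / (1 + exp(−(θ − b)))
Exponent: (0.94 − (-0.67)) = 1.6100
1/(1 + e^{-1.6100}) = 0.8334
P = 0.8334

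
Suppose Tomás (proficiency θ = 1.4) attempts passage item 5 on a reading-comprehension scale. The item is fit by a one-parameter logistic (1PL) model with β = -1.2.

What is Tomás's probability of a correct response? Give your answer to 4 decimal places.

P(θ) = 1 / (1 + exp(−(θ − β)))
Exponent: (1.4 − (-1.2)) = 2.6000
1/(1 + e^{-2.6000}) = 0.9309
P = 0.9309

0.9309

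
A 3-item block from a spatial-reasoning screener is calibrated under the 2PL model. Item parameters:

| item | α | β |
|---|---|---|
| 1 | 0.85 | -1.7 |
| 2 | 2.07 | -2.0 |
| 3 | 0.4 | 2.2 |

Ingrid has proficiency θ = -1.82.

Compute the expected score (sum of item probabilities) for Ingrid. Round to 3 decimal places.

P(θ) = 1 / (1 + exp(−α(θ − β)))
P_1 = 1/(1+e^{0.1020}) = 0.4745
P_2 = 1/(1+e^{-0.3726}) = 0.5921
P_3 = 1/(1+e^{1.6080}) = 0.1669
E[score] = 0.4745 + 0.5921 + 0.1669 = 1.2335

1.233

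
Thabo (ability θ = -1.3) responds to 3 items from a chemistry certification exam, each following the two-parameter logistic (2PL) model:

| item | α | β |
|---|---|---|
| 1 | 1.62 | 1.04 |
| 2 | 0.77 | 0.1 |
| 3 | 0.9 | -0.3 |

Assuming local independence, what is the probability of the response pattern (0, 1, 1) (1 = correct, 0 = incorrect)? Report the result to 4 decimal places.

0.0718

P(θ) = 1 / (1 + exp(−α(θ − β)))
P_1 = 1/(1+e^{3.7908}) = 0.0221
P_2 = 1/(1+e^{1.0780}) = 0.2539
P_3 = 1/(1+e^{0.9000}) = 0.2891
L = (1−P_1) × P_2 × P_3 = 0.9779 × 0.2539 × 0.2891 = 0.07177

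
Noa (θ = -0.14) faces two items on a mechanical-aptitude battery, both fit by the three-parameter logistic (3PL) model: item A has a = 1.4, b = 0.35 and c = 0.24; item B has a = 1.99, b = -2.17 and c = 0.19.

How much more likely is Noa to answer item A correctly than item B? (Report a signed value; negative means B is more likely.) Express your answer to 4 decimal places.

-0.4914

P(θ) = c + (1 − c) · 1 / (1 + exp(−a(θ − b)))
P_A = 0.4945
P_B = 0.9860
P_A − P_B = -0.4914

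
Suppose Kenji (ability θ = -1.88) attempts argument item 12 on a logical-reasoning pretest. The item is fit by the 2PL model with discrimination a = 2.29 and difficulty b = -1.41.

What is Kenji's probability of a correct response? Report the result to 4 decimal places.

0.2542

P(θ) = 1 / (1 + exp(−a(θ − b)))
Exponent: 2.29 × (-1.88 − (-1.41)) = -1.0763
1/(1 + e^{1.0763}) = 0.2542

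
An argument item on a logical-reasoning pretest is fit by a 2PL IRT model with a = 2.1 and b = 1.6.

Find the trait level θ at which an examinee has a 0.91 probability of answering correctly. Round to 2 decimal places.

P(θ) = 1 / (1 + exp(−a(θ − b)))
logit = ln(0.9100/0.0900) = 2.3136
θ = b + logit/(a) = 1.6 + 2.3136/2.1000 = 2.7017

2.70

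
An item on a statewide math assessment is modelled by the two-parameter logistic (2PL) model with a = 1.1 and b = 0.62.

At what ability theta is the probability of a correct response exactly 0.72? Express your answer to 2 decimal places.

P(theta) = 1 / (1 + exp(−a(theta − b)))
logit = ln(0.7200/0.2800) = 0.9445
theta = b + logit/(a) = 0.62 + 0.9445/1.1000 = 1.4786

1.48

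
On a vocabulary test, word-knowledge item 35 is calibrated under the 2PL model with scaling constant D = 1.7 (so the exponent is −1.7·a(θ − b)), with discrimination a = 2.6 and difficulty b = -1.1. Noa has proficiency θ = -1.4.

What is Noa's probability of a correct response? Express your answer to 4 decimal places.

P(θ) = 1 / (1 + exp(−D·a(θ − b)))
Exponent: 1.7 × 2.6 × (-1.4 − (-1.1)) = -1.3260
1/(1 + e^{1.3260}) = 0.2098
P = 0.2098

0.2098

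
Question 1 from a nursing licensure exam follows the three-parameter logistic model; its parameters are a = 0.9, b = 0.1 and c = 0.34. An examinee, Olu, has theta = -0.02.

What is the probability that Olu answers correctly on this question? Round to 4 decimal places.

0.6522

P(theta) = c + (1 − c) · 1 / (1 + exp(−a(theta − b)))
Exponent: 0.9 × (-0.02 − 0.1) = -0.1080
1/(1 + e^{0.1080}) = 0.4730
P = 0.34 + 0.66 × 0.4730 = 0.6522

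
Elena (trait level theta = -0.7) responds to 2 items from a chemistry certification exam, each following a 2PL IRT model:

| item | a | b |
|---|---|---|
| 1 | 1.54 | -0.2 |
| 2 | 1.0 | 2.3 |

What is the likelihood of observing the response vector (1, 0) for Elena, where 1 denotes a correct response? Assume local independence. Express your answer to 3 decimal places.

0.301

P(theta) = 1 / (1 + exp(−a(theta − b)))
P_1 = 1/(1+e^{0.7700}) = 0.3165
P_2 = 1/(1+e^{3.0000}) = 0.0474
L = P_1 × (1−P_2) = 0.3165 × 0.9526 = 0.30147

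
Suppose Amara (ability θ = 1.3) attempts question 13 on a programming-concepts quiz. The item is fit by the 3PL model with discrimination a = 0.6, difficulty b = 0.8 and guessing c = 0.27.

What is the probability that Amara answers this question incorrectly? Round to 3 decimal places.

0.311

P(θ) = c + (1 − c) · 1 / (1 + exp(−a(θ − b)))
Exponent: 0.6 × (1.3 − 0.8) = 0.3000
1/(1 + e^{-0.3000}) = 0.5744
P = 0.27 + 0.73 × 0.5744 = 0.6893
P(incorrect) = 1 − 0.6893 = 0.3107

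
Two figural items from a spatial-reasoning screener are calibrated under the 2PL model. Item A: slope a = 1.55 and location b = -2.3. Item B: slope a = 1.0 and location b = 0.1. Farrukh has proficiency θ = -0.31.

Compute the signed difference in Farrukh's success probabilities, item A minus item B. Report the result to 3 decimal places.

0.557

P(θ) = 1 / (1 + exp(−a(θ − b)))
P_A = 0.9562
P_B = 0.3989
P_A − P_B = 0.5573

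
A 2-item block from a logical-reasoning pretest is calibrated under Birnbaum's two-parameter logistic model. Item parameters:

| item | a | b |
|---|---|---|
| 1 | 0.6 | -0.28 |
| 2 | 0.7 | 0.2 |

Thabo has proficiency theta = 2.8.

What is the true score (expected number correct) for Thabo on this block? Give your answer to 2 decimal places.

1.72

P(theta) = 1 / (1 + exp(−a(theta − b)))
P_1 = 1/(1+e^{-1.8480}) = 0.8639
P_2 = 1/(1+e^{-1.8200}) = 0.8606
E[score] = 0.8639 + 0.8606 = 1.7245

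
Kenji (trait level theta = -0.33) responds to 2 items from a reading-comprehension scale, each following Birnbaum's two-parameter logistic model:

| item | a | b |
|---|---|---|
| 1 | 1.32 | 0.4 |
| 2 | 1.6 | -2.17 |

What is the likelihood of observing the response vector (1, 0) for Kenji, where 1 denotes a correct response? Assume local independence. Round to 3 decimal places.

P(theta) = 1 / (1 + exp(−a(theta − b)))
P_1 = 1/(1+e^{0.9636}) = 0.2762
P_2 = 1/(1+e^{-2.9440}) = 0.9500
L = P_1 × (1−P_2) = 0.2762 × 0.0500 = 0.01381

0.014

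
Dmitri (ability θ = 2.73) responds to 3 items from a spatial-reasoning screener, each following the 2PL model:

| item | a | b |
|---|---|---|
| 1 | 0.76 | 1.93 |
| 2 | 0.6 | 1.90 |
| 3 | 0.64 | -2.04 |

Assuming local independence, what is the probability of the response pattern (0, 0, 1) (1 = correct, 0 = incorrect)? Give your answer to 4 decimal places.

P(θ) = 1 / (1 + exp(−a(θ − b)))
P_1 = 1/(1+e^{-0.6080}) = 0.6475
P_2 = 1/(1+e^{-0.4980}) = 0.6220
P_3 = 1/(1+e^{-3.0528}) = 0.9549
L = (1−P_1) × (1−P_2) × P_3 = 0.3525 × 0.3780 × 0.9549 = 0.12725

0.1272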